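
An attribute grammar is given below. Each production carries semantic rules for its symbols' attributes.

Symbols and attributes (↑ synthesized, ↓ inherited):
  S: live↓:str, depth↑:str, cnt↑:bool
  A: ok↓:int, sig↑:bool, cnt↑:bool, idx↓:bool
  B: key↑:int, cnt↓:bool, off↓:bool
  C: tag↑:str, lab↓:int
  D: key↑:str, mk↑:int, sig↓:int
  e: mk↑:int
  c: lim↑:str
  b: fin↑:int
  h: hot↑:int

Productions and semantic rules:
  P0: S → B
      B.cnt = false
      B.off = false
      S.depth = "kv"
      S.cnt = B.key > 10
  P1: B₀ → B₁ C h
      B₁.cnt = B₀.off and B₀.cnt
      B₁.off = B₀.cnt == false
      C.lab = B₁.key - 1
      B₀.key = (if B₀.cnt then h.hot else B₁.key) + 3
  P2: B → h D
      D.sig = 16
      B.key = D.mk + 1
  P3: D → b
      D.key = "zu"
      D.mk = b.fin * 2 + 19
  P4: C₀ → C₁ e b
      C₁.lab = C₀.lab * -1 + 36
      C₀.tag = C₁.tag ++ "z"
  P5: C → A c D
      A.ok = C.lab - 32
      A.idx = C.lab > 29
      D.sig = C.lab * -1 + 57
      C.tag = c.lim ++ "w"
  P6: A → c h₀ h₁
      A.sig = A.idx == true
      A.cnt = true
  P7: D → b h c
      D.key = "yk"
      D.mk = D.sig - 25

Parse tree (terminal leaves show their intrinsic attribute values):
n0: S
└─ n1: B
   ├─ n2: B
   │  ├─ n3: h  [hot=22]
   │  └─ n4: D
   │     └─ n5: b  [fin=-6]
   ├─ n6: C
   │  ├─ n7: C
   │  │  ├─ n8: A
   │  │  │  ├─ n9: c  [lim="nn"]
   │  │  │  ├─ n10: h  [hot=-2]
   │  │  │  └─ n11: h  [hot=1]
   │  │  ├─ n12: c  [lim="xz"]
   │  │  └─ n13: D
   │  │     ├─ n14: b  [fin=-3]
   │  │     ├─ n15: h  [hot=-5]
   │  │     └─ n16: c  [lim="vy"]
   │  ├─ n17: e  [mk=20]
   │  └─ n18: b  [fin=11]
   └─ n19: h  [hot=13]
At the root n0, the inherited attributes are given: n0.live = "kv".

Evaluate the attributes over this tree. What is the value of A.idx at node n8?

false

1. n0.live = "kv"  [given at root]
2. n1.cnt = false  [false]
3. n1.off = false  [false]
4. n2.cnt = false  [B₀.off and B₀.cnt]
5. n2.off = true  [B₀.cnt == false]
6. n3.hot = 22  [terminal]
7. n4.sig = 16  [16]
8. n5.fin = -6  [terminal]
9. n4.key = "zu"  ["zu"]
10. n4.mk = 7  [b.fin * 2 + 19]
11. n2.key = 8  [D.mk + 1]
12. n6.lab = 7  [B₁.key - 1]
13. n7.lab = 29  [C₀.lab * -1 + 36]
14. n8.ok = -3  [C.lab - 32]
15. n8.idx = false  [C.lab > 29]
16. n9.lim = "nn"  [terminal]
17. n10.hot = -2  [terminal]
18. n11.hot = 1  [terminal]
19. n8.sig = false  [A.idx == true]
20. n8.cnt = true  [true]
21. n12.lim = "xz"  [terminal]
22. n13.sig = 28  [C.lab * -1 + 57]
23. n14.fin = -3  [terminal]
24. n15.hot = -5  [terminal]
25. n16.lim = "vy"  [terminal]
26. n13.key = "yk"  ["yk"]
27. n13.mk = 3  [D.sig - 25]
28. n7.tag = "xzw"  [c.lim ++ "w"]
29. n17.mk = 20  [terminal]
30. n18.fin = 11  [terminal]
31. n6.tag = "xzwz"  [C₁.tag ++ "z"]
32. n19.hot = 13  [terminal]
33. n1.key = 11  [(if B₀.cnt then h.hot else B₁.key) + 3]
34. n0.depth = "kv"  ["kv"]
35. n0.cnt = true  [B.key > 10]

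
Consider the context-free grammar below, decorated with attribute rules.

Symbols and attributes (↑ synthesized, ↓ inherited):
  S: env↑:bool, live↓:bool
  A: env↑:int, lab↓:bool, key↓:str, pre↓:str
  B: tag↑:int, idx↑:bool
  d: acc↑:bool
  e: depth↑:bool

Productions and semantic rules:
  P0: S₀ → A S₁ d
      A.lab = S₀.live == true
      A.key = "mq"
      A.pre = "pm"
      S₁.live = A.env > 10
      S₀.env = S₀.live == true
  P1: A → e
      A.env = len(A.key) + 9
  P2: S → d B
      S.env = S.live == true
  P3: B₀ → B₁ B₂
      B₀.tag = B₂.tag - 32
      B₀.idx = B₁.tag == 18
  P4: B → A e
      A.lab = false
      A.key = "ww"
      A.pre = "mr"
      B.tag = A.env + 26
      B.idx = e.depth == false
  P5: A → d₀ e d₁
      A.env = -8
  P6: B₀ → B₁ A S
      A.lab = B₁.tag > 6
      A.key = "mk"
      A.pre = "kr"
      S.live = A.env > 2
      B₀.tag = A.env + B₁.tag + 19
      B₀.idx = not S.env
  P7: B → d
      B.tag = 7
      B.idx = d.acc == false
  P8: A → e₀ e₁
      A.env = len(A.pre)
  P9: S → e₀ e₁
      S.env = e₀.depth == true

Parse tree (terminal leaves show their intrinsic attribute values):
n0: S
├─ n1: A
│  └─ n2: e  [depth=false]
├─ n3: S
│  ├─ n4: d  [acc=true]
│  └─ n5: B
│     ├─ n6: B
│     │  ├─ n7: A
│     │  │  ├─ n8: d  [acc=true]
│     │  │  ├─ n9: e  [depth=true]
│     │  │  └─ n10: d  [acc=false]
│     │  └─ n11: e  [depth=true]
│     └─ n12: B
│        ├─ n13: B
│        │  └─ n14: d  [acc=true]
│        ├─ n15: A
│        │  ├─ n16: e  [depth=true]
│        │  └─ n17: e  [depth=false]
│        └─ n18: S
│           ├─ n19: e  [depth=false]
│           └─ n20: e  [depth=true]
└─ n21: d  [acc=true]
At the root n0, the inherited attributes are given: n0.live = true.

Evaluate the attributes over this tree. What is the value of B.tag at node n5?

1. n0.live = true  [given at root]
2. n1.lab = true  [S₀.live == true]
3. n1.key = "mq"  ["mq"]
4. n1.pre = "pm"  ["pm"]
5. n2.depth = false  [terminal]
6. n1.env = 11  [len(A.key) + 9]
7. n3.live = true  [A.env > 10]
8. n4.acc = true  [terminal]
9. n7.lab = false  [false]
10. n7.key = "ww"  ["ww"]
11. n7.pre = "mr"  ["mr"]
12. n8.acc = true  [terminal]
13. n9.depth = true  [terminal]
14. n10.acc = false  [terminal]
15. n7.env = -8  [-8]
16. n11.depth = true  [terminal]
17. n6.tag = 18  [A.env + 26]
18. n6.idx = false  [e.depth == false]
19. n14.acc = true  [terminal]
20. n13.tag = 7  [7]
21. n13.idx = false  [d.acc == false]
22. n15.lab = true  [B₁.tag > 6]
23. n15.key = "mk"  ["mk"]
24. n15.pre = "kr"  ["kr"]
25. n16.depth = true  [terminal]
26. n17.depth = false  [terminal]
27. n15.env = 2  [len(A.pre)]
28. n18.live = false  [A.env > 2]
29. n19.depth = false  [terminal]
30. n20.depth = true  [terminal]
31. n18.env = false  [e₀.depth == true]
32. n12.tag = 28  [A.env + B₁.tag + 19]
33. n12.idx = true  [not S.env]
34. n5.tag = -4  [B₂.tag - 32]
35. n5.idx = true  [B₁.tag == 18]
36. n3.env = true  [S.live == true]
37. n21.acc = true  [terminal]
38. n0.env = true  [S₀.live == true]

-4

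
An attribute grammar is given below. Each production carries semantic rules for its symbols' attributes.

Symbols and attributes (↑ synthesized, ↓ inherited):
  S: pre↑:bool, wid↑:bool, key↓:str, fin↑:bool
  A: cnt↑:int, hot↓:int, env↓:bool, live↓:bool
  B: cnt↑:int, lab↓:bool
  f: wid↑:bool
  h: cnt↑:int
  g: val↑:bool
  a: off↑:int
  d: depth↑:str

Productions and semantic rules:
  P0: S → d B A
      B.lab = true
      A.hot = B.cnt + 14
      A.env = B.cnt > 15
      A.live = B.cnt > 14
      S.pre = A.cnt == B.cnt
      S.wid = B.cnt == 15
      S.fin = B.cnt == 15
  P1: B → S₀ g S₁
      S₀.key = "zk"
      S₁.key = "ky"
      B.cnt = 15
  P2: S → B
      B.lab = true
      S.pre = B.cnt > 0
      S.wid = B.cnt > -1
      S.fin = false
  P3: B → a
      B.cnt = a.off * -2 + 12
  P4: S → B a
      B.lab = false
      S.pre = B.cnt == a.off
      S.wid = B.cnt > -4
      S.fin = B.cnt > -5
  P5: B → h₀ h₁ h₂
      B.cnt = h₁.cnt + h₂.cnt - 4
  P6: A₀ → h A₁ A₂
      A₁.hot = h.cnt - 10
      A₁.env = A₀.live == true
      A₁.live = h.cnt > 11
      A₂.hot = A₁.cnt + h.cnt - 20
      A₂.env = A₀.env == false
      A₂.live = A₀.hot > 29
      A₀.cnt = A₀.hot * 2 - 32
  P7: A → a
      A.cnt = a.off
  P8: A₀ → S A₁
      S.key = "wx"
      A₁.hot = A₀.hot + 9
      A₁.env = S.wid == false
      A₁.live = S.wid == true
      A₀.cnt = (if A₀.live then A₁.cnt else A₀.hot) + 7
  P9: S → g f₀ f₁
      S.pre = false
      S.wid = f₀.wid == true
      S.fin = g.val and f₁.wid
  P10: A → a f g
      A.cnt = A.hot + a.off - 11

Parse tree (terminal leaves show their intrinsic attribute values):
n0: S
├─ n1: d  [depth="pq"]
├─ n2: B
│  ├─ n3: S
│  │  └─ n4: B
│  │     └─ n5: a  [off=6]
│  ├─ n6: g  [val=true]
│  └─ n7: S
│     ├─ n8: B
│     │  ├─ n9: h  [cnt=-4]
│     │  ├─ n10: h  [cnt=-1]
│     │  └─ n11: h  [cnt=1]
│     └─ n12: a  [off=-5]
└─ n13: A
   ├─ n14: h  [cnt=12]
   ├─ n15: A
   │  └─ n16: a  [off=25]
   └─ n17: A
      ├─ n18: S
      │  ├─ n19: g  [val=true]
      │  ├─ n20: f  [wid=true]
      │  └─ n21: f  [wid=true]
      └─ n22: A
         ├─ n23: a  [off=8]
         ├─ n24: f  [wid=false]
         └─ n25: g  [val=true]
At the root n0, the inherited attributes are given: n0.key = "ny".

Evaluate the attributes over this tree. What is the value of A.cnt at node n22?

23

1. n0.key = "ny"  [given at root]
2. n1.depth = "pq"  [terminal]
3. n2.lab = true  [true]
4. n3.key = "zk"  ["zk"]
5. n4.lab = true  [true]
6. n5.off = 6  [terminal]
7. n4.cnt = 0  [a.off * -2 + 12]
8. n3.pre = false  [B.cnt > 0]
9. n3.wid = true  [B.cnt > -1]
10. n3.fin = false  [false]
11. n6.val = true  [terminal]
12. n7.key = "ky"  ["ky"]
13. n8.lab = false  [false]
14. n9.cnt = -4  [terminal]
15. n10.cnt = -1  [terminal]
16. n11.cnt = 1  [terminal]
17. n8.cnt = -4  [h₁.cnt + h₂.cnt - 4]
18. n12.off = -5  [terminal]
19. n7.pre = false  [B.cnt == a.off]
20. n7.wid = false  [B.cnt > -4]
21. n7.fin = true  [B.cnt > -5]
22. n2.cnt = 15  [15]
23. n13.hot = 29  [B.cnt + 14]
24. n13.env = false  [B.cnt > 15]
25. n13.live = true  [B.cnt > 14]
26. n14.cnt = 12  [terminal]
27. n15.hot = 2  [h.cnt - 10]
28. n15.env = true  [A₀.live == true]
29. n15.live = true  [h.cnt > 11]
30. n16.off = 25  [terminal]
31. n15.cnt = 25  [a.off]
32. n17.hot = 17  [A₁.cnt + h.cnt - 20]
33. n17.env = true  [A₀.env == false]
34. n17.live = false  [A₀.hot > 29]
35. n18.key = "wx"  ["wx"]
36. n19.val = true  [terminal]
37. n20.wid = true  [terminal]
38. n21.wid = true  [terminal]
39. n18.pre = false  [false]
40. n18.wid = true  [f₀.wid == true]
41. n18.fin = true  [g.val and f₁.wid]
42. n22.hot = 26  [A₀.hot + 9]
43. n22.env = false  [S.wid == false]
44. n22.live = true  [S.wid == true]
45. n23.off = 8  [terminal]
46. n24.wid = false  [terminal]
47. n25.val = true  [terminal]
48. n22.cnt = 23  [A.hot + a.off - 11]
49. n17.cnt = 24  [(if A₀.live then A₁.cnt else A₀.hot) + 7]
50. n13.cnt = 26  [A₀.hot * 2 - 32]
51. n0.pre = false  [A.cnt == B.cnt]
52. n0.wid = true  [B.cnt == 15]
53. n0.fin = true  [B.cnt == 15]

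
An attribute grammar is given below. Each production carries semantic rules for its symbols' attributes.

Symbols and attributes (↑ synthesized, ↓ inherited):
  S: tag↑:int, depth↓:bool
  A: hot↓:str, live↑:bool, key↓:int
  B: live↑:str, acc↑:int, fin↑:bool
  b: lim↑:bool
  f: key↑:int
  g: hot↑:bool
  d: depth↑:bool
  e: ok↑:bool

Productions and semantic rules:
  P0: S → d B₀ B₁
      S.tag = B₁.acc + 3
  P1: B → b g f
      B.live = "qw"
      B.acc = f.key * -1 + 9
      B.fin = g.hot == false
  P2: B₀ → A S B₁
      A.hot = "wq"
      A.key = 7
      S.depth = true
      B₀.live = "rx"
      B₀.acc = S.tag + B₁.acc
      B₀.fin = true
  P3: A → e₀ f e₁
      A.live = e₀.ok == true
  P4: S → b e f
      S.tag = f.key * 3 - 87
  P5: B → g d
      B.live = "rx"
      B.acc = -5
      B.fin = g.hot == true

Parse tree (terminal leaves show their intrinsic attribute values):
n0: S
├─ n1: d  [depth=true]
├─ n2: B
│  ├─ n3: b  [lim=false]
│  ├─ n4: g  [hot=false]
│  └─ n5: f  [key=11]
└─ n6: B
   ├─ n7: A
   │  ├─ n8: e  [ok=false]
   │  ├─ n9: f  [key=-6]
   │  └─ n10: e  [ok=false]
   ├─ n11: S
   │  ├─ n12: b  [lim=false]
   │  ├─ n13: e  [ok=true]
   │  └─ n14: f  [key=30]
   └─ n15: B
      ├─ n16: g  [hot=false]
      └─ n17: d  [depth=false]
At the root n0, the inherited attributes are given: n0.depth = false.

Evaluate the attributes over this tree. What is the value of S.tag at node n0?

1. n0.depth = false  [given at root]
2. n1.depth = true  [terminal]
3. n3.lim = false  [terminal]
4. n4.hot = false  [terminal]
5. n5.key = 11  [terminal]
6. n2.live = "qw"  ["qw"]
7. n2.acc = -2  [f.key * -1 + 9]
8. n2.fin = true  [g.hot == false]
9. n7.hot = "wq"  ["wq"]
10. n7.key = 7  [7]
11. n8.ok = false  [terminal]
12. n9.key = -6  [terminal]
13. n10.ok = false  [terminal]
14. n7.live = false  [e₀.ok == true]
15. n11.depth = true  [true]
16. n12.lim = false  [terminal]
17. n13.ok = true  [terminal]
18. n14.key = 30  [terminal]
19. n11.tag = 3  [f.key * 3 - 87]
20. n16.hot = false  [terminal]
21. n17.depth = false  [terminal]
22. n15.live = "rx"  ["rx"]
23. n15.acc = -5  [-5]
24. n15.fin = false  [g.hot == true]
25. n6.live = "rx"  ["rx"]
26. n6.acc = -2  [S.tag + B₁.acc]
27. n6.fin = true  [true]
28. n0.tag = 1  [B₁.acc + 3]

1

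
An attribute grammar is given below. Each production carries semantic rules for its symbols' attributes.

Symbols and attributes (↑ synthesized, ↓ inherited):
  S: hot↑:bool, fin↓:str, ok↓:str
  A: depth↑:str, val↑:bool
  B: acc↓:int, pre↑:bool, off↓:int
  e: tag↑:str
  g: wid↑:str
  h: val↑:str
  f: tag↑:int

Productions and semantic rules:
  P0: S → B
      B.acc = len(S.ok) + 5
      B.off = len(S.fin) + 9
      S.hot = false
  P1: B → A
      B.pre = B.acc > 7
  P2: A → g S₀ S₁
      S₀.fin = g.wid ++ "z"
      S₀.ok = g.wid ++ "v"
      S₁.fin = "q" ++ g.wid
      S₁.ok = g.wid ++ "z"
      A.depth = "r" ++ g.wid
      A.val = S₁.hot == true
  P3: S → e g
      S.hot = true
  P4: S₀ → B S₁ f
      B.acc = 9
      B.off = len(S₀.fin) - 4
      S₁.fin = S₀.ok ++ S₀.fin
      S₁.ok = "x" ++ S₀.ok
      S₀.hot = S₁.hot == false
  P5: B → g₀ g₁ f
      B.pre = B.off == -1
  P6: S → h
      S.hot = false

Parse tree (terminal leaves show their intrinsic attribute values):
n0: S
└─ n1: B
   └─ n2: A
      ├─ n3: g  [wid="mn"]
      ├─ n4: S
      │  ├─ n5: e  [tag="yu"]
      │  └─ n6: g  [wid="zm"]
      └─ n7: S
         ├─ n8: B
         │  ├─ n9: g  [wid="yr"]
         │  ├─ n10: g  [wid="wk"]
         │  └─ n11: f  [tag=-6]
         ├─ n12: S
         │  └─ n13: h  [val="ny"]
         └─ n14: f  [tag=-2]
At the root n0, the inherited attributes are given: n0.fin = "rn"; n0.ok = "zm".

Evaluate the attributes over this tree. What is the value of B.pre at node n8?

1. n0.fin = "rn"  [given at root]
2. n0.ok = "zm"  [given at root]
3. n1.acc = 7  [len(S.ok) + 5]
4. n1.off = 11  [len(S.fin) + 9]
5. n3.wid = "mn"  [terminal]
6. n4.fin = "mnz"  [g.wid ++ "z"]
7. n4.ok = "mnv"  [g.wid ++ "v"]
8. n5.tag = "yu"  [terminal]
9. n6.wid = "zm"  [terminal]
10. n4.hot = true  [true]
11. n7.fin = "qmn"  ["q" ++ g.wid]
12. n7.ok = "mnz"  [g.wid ++ "z"]
13. n8.acc = 9  [9]
14. n8.off = -1  [len(S₀.fin) - 4]
15. n9.wid = "yr"  [terminal]
16. n10.wid = "wk"  [terminal]
17. n11.tag = -6  [terminal]
18. n8.pre = true  [B.off == -1]
19. n12.fin = "mnzqmn"  [S₀.ok ++ S₀.fin]
20. n12.ok = "xmnz"  ["x" ++ S₀.ok]
21. n13.val = "ny"  [terminal]
22. n12.hot = false  [false]
23. n14.tag = -2  [terminal]
24. n7.hot = true  [S₁.hot == false]
25. n2.depth = "rmn"  ["r" ++ g.wid]
26. n2.val = true  [S₁.hot == true]
27. n1.pre = false  [B.acc > 7]
28. n0.hot = false  [false]

true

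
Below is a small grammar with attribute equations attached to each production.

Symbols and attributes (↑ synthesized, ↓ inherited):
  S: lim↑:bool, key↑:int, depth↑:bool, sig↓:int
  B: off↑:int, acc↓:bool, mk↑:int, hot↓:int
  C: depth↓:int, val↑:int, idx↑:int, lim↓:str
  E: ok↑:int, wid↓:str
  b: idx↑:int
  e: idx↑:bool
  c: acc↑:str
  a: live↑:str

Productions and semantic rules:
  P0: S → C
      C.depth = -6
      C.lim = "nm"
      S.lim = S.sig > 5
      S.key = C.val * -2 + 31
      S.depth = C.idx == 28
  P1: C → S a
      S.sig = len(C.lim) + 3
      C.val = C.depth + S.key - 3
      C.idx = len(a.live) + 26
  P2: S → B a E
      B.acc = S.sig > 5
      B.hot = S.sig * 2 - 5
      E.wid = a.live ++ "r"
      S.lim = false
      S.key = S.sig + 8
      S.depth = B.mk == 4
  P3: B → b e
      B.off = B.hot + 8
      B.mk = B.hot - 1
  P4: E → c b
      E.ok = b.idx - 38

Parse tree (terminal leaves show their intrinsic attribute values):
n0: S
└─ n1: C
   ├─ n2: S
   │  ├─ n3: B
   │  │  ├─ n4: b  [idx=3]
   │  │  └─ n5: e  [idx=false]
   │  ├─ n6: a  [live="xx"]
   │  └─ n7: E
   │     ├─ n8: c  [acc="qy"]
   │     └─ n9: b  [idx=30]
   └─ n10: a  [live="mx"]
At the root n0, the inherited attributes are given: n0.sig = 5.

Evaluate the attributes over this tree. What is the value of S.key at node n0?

23

1. n0.sig = 5  [given at root]
2. n1.depth = -6  [-6]
3. n1.lim = "nm"  ["nm"]
4. n2.sig = 5  [len(C.lim) + 3]
5. n3.acc = false  [S.sig > 5]
6. n3.hot = 5  [S.sig * 2 - 5]
7. n4.idx = 3  [terminal]
8. n5.idx = false  [terminal]
9. n3.off = 13  [B.hot + 8]
10. n3.mk = 4  [B.hot - 1]
11. n6.live = "xx"  [terminal]
12. n7.wid = "xxr"  [a.live ++ "r"]
13. n8.acc = "qy"  [terminal]
14. n9.idx = 30  [terminal]
15. n7.ok = -8  [b.idx - 38]
16. n2.lim = false  [false]
17. n2.key = 13  [S.sig + 8]
18. n2.depth = true  [B.mk == 4]
19. n10.live = "mx"  [terminal]
20. n1.val = 4  [C.depth + S.key - 3]
21. n1.idx = 28  [len(a.live) + 26]
22. n0.lim = false  [S.sig > 5]
23. n0.key = 23  [C.val * -2 + 31]
24. n0.depth = true  [C.idx == 28]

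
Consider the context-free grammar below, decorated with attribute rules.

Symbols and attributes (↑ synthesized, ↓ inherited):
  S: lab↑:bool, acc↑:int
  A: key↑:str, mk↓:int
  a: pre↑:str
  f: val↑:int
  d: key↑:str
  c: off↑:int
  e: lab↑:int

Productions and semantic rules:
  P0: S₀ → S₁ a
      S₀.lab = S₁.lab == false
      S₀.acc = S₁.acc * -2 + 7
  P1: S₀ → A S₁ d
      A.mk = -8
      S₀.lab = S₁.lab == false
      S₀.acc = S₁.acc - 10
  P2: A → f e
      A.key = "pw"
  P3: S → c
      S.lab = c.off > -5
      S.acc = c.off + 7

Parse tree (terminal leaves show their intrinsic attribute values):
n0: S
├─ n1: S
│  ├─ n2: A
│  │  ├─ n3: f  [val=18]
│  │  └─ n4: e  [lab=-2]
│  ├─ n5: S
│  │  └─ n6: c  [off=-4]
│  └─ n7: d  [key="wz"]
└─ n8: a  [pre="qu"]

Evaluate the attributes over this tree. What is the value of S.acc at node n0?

21

1. n2.mk = -8  [-8]
2. n3.val = 18  [terminal]
3. n4.lab = -2  [terminal]
4. n2.key = "pw"  ["pw"]
5. n6.off = -4  [terminal]
6. n5.lab = true  [c.off > -5]
7. n5.acc = 3  [c.off + 7]
8. n7.key = "wz"  [terminal]
9. n1.lab = false  [S₁.lab == false]
10. n1.acc = -7  [S₁.acc - 10]
11. n8.pre = "qu"  [terminal]
12. n0.lab = true  [S₁.lab == false]
13. n0.acc = 21  [S₁.acc * -2 + 7]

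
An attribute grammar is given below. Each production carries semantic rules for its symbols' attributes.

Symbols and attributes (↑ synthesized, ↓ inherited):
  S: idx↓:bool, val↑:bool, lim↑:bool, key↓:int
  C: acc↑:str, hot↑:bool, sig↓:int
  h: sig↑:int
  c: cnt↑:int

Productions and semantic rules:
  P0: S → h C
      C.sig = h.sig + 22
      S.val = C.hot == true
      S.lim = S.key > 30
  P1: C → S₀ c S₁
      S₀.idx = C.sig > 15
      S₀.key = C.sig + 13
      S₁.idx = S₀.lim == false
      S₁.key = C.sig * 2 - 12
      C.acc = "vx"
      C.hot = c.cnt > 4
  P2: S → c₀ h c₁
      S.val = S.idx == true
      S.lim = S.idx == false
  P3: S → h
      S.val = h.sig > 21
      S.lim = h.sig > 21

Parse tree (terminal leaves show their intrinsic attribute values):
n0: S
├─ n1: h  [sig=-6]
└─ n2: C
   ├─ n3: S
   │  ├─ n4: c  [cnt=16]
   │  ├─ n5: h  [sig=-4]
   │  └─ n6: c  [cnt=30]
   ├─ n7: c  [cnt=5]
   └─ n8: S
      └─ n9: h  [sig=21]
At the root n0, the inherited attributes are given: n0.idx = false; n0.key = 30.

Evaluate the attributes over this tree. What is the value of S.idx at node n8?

1. n0.idx = false  [given at root]
2. n0.key = 30  [given at root]
3. n1.sig = -6  [terminal]
4. n2.sig = 16  [h.sig + 22]
5. n3.idx = true  [C.sig > 15]
6. n3.key = 29  [C.sig + 13]
7. n4.cnt = 16  [terminal]
8. n5.sig = -4  [terminal]
9. n6.cnt = 30  [terminal]
10. n3.val = true  [S.idx == true]
11. n3.lim = false  [S.idx == false]
12. n7.cnt = 5  [terminal]
13. n8.idx = true  [S₀.lim == false]
14. n8.key = 20  [C.sig * 2 - 12]
15. n9.sig = 21  [terminal]
16. n8.val = false  [h.sig > 21]
17. n8.lim = false  [h.sig > 21]
18. n2.acc = "vx"  ["vx"]
19. n2.hot = true  [c.cnt > 4]
20. n0.val = true  [C.hot == true]
21. n0.lim = false  [S.key > 30]

true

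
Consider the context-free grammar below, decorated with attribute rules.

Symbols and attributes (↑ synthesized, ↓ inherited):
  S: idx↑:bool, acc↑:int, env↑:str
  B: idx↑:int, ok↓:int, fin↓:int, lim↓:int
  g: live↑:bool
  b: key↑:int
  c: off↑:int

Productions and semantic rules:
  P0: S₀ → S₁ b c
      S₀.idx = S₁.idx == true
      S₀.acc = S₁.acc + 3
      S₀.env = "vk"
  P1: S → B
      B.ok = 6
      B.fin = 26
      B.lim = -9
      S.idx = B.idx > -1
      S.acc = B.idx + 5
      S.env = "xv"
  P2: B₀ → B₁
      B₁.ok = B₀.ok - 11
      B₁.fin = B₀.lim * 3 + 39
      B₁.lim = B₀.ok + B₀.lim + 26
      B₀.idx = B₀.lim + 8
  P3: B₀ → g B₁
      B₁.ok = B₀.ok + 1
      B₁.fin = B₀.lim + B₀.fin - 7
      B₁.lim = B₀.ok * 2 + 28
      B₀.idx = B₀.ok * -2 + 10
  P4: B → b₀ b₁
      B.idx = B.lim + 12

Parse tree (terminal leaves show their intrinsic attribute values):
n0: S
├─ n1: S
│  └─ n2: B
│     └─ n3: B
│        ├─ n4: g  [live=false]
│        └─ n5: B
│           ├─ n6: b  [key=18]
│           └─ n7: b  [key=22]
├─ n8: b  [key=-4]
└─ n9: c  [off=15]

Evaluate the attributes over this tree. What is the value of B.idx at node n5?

1. n2.ok = 6  [6]
2. n2.fin = 26  [26]
3. n2.lim = -9  [-9]
4. n3.ok = -5  [B₀.ok - 11]
5. n3.fin = 12  [B₀.lim * 3 + 39]
6. n3.lim = 23  [B₀.ok + B₀.lim + 26]
7. n4.live = false  [terminal]
8. n5.ok = -4  [B₀.ok + 1]
9. n5.fin = 28  [B₀.lim + B₀.fin - 7]
10. n5.lim = 18  [B₀.ok * 2 + 28]
11. n6.key = 18  [terminal]
12. n7.key = 22  [terminal]
13. n5.idx = 30  [B.lim + 12]
14. n3.idx = 20  [B₀.ok * -2 + 10]
15. n2.idx = -1  [B₀.lim + 8]
16. n1.idx = false  [B.idx > -1]
17. n1.acc = 4  [B.idx + 5]
18. n1.env = "xv"  ["xv"]
19. n8.key = -4  [terminal]
20. n9.off = 15  [terminal]
21. n0.idx = false  [S₁.idx == true]
22. n0.acc = 7  [S₁.acc + 3]
23. n0.env = "vk"  ["vk"]

30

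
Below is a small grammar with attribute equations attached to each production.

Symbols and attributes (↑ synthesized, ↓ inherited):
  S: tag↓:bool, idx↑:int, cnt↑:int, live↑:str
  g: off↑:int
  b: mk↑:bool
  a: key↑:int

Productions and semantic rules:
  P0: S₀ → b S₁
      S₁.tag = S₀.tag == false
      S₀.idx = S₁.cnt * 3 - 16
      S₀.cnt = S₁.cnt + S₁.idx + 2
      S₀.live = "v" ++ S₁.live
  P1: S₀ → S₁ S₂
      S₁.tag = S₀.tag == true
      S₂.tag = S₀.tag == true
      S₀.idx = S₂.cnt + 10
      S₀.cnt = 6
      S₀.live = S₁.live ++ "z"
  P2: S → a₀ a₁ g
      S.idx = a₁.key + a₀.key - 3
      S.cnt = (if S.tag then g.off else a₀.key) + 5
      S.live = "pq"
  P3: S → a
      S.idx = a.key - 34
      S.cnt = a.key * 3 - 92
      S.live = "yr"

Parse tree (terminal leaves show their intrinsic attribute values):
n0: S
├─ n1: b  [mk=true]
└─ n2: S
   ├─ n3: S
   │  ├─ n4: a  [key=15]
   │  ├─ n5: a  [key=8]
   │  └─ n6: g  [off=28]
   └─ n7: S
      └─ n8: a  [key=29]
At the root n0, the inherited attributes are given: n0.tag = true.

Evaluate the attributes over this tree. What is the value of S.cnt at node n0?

1. n0.tag = true  [given at root]
2. n1.mk = true  [terminal]
3. n2.tag = false  [S₀.tag == false]
4. n3.tag = false  [S₀.tag == true]
5. n4.key = 15  [terminal]
6. n5.key = 8  [terminal]
7. n6.off = 28  [terminal]
8. n3.idx = 20  [a₁.key + a₀.key - 3]
9. n3.cnt = 20  [(if S.tag then g.off else a₀.key) + 5]
10. n3.live = "pq"  ["pq"]
11. n7.tag = false  [S₀.tag == true]
12. n8.key = 29  [terminal]
13. n7.idx = -5  [a.key - 34]
14. n7.cnt = -5  [a.key * 3 - 92]
15. n7.live = "yr"  ["yr"]
16. n2.idx = 5  [S₂.cnt + 10]
17. n2.cnt = 6  [6]
18. n2.live = "pqz"  [S₁.live ++ "z"]
19. n0.idx = 2  [S₁.cnt * 3 - 16]
20. n0.cnt = 13  [S₁.cnt + S₁.idx + 2]
21. n0.live = "vpqz"  ["v" ++ S₁.live]

13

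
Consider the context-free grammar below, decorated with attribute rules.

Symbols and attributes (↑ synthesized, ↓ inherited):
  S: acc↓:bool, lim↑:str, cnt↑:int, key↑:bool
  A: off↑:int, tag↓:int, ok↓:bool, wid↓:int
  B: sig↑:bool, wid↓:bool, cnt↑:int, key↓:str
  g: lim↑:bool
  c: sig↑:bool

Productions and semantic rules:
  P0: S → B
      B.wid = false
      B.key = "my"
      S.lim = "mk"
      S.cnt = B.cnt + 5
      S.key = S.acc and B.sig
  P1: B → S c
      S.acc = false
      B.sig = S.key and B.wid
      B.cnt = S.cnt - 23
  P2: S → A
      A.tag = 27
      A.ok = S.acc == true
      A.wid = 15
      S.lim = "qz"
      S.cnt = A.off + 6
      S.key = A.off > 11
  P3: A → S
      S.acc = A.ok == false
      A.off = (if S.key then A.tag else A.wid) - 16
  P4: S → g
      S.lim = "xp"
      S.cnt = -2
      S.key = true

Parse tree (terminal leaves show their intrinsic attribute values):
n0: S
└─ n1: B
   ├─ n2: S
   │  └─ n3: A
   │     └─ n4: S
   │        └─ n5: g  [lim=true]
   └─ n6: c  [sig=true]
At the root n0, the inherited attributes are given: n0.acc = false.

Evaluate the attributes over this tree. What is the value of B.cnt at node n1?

-6

1. n0.acc = false  [given at root]
2. n1.wid = false  [false]
3. n1.key = "my"  ["my"]
4. n2.acc = false  [false]
5. n3.tag = 27  [27]
6. n3.ok = false  [S.acc == true]
7. n3.wid = 15  [15]
8. n4.acc = true  [A.ok == false]
9. n5.lim = true  [terminal]
10. n4.lim = "xp"  ["xp"]
11. n4.cnt = -2  [-2]
12. n4.key = true  [true]
13. n3.off = 11  [(if S.key then A.tag else A.wid) - 16]
14. n2.lim = "qz"  ["qz"]
15. n2.cnt = 17  [A.off + 6]
16. n2.key = false  [A.off > 11]
17. n6.sig = true  [terminal]
18. n1.sig = false  [S.key and B.wid]
19. n1.cnt = -6  [S.cnt - 23]
20. n0.lim = "mk"  ["mk"]
21. n0.cnt = -1  [B.cnt + 5]
22. n0.key = false  [S.acc and B.sig]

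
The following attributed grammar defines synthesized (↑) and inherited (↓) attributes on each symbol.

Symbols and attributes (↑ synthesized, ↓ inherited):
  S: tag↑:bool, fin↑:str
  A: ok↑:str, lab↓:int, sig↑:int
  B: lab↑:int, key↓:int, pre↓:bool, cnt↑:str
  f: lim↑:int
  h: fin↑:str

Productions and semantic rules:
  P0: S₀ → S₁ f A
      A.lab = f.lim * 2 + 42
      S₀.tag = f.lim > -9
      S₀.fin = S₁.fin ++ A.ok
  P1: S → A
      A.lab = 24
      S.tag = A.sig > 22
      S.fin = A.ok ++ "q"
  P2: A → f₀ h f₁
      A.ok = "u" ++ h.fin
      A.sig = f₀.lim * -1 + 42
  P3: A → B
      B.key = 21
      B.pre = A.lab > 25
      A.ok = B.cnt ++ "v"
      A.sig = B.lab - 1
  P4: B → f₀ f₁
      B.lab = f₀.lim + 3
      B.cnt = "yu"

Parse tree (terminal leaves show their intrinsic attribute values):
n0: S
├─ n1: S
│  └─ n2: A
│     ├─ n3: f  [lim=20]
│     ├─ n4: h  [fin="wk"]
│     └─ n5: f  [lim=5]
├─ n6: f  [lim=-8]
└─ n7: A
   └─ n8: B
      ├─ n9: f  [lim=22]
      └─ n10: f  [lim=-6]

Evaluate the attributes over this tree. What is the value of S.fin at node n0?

"uwkqyuv"

1. n2.lab = 24  [24]
2. n3.lim = 20  [terminal]
3. n4.fin = "wk"  [terminal]
4. n5.lim = 5  [terminal]
5. n2.ok = "uwk"  ["u" ++ h.fin]
6. n2.sig = 22  [f₀.lim * -1 + 42]
7. n1.tag = false  [A.sig > 22]
8. n1.fin = "uwkq"  [A.ok ++ "q"]
9. n6.lim = -8  [terminal]
10. n7.lab = 26  [f.lim * 2 + 42]
11. n8.key = 21  [21]
12. n8.pre = true  [A.lab > 25]
13. n9.lim = 22  [terminal]
14. n10.lim = -6  [terminal]
15. n8.lab = 25  [f₀.lim + 3]
16. n8.cnt = "yu"  ["yu"]
17. n7.ok = "yuv"  [B.cnt ++ "v"]
18. n7.sig = 24  [B.lab - 1]
19. n0.tag = true  [f.lim > -9]
20. n0.fin = "uwkqyuv"  [S₁.fin ++ A.ok]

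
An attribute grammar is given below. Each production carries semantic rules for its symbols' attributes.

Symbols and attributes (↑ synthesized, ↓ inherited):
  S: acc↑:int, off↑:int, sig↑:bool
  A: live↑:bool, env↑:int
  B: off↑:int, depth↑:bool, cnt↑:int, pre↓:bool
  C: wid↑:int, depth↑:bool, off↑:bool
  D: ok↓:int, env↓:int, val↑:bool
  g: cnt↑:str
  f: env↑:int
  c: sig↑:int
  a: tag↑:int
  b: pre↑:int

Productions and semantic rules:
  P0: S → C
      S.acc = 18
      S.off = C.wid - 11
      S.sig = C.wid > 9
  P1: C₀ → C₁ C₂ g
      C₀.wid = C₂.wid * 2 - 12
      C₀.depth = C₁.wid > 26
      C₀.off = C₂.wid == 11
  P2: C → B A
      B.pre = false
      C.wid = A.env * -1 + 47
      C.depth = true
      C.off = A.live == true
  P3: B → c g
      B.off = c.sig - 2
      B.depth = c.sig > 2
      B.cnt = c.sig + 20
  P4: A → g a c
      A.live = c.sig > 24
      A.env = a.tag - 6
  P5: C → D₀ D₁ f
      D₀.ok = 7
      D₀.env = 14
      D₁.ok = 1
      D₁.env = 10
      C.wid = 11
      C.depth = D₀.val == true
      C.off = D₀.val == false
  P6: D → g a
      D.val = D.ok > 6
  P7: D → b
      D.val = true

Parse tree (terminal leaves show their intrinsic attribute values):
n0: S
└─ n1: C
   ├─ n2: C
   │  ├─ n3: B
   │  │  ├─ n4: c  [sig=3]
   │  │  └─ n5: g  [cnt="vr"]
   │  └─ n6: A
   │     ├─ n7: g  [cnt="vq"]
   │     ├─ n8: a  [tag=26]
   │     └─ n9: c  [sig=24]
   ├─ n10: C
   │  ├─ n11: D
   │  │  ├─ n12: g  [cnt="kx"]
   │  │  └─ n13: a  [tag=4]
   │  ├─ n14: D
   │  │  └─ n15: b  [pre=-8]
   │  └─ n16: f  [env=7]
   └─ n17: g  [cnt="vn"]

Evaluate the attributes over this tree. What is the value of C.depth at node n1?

1. n3.pre = false  [false]
2. n4.sig = 3  [terminal]
3. n5.cnt = "vr"  [terminal]
4. n3.off = 1  [c.sig - 2]
5. n3.depth = true  [c.sig > 2]
6. n3.cnt = 23  [c.sig + 20]
7. n7.cnt = "vq"  [terminal]
8. n8.tag = 26  [terminal]
9. n9.sig = 24  [terminal]
10. n6.live = false  [c.sig > 24]
11. n6.env = 20  [a.tag - 6]
12. n2.wid = 27  [A.env * -1 + 47]
13. n2.depth = true  [true]
14. n2.off = false  [A.live == true]
15. n11.ok = 7  [7]
16. n11.env = 14  [14]
17. n12.cnt = "kx"  [terminal]
18. n13.tag = 4  [terminal]
19. n11.val = true  [D.ok > 6]
20. n14.ok = 1  [1]
21. n14.env = 10  [10]
22. n15.pre = -8  [terminal]
23. n14.val = true  [true]
24. n16.env = 7  [terminal]
25. n10.wid = 11  [11]
26. n10.depth = true  [D₀.val == true]
27. n10.off = false  [D₀.val == false]
28. n17.cnt = "vn"  [terminal]
29. n1.wid = 10  [C₂.wid * 2 - 12]
30. n1.depth = true  [C₁.wid > 26]
31. n1.off = true  [C₂.wid == 11]
32. n0.acc = 18  [18]
33. n0.off = -1  [C.wid - 11]
34. n0.sig = true  [C.wid > 9]

true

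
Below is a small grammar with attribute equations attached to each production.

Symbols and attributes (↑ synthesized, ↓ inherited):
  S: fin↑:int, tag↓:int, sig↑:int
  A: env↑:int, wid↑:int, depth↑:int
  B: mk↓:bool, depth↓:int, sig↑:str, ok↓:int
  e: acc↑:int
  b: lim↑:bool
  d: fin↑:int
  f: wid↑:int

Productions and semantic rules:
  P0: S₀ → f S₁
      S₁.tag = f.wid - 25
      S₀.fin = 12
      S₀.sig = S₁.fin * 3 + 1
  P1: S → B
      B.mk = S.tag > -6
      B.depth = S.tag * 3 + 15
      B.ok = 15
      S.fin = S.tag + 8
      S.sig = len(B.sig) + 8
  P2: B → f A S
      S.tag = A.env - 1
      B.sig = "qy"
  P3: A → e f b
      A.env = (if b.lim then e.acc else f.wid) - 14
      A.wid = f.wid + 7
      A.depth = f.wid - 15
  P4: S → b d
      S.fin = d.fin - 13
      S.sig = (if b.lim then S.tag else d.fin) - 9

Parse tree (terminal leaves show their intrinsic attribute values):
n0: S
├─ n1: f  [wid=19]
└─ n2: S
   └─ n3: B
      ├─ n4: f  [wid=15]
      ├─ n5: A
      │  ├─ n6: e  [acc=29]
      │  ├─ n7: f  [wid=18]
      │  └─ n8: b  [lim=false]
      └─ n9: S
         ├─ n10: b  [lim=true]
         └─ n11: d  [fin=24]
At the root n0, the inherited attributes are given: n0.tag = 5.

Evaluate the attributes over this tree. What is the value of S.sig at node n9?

-6

1. n0.tag = 5  [given at root]
2. n1.wid = 19  [terminal]
3. n2.tag = -6  [f.wid - 25]
4. n3.mk = false  [S.tag > -6]
5. n3.depth = -3  [S.tag * 3 + 15]
6. n3.ok = 15  [15]
7. n4.wid = 15  [terminal]
8. n6.acc = 29  [terminal]
9. n7.wid = 18  [terminal]
10. n8.lim = false  [terminal]
11. n5.env = 4  [(if b.lim then e.acc else f.wid) - 14]
12. n5.wid = 25  [f.wid + 7]
13. n5.depth = 3  [f.wid - 15]
14. n9.tag = 3  [A.env - 1]
15. n10.lim = true  [terminal]
16. n11.fin = 24  [terminal]
17. n9.fin = 11  [d.fin - 13]
18. n9.sig = -6  [(if b.lim then S.tag else d.fin) - 9]
19. n3.sig = "qy"  ["qy"]
20. n2.fin = 2  [S.tag + 8]
21. n2.sig = 10  [len(B.sig) + 8]
22. n0.fin = 12  [12]
23. n0.sig = 7  [S₁.fin * 3 + 1]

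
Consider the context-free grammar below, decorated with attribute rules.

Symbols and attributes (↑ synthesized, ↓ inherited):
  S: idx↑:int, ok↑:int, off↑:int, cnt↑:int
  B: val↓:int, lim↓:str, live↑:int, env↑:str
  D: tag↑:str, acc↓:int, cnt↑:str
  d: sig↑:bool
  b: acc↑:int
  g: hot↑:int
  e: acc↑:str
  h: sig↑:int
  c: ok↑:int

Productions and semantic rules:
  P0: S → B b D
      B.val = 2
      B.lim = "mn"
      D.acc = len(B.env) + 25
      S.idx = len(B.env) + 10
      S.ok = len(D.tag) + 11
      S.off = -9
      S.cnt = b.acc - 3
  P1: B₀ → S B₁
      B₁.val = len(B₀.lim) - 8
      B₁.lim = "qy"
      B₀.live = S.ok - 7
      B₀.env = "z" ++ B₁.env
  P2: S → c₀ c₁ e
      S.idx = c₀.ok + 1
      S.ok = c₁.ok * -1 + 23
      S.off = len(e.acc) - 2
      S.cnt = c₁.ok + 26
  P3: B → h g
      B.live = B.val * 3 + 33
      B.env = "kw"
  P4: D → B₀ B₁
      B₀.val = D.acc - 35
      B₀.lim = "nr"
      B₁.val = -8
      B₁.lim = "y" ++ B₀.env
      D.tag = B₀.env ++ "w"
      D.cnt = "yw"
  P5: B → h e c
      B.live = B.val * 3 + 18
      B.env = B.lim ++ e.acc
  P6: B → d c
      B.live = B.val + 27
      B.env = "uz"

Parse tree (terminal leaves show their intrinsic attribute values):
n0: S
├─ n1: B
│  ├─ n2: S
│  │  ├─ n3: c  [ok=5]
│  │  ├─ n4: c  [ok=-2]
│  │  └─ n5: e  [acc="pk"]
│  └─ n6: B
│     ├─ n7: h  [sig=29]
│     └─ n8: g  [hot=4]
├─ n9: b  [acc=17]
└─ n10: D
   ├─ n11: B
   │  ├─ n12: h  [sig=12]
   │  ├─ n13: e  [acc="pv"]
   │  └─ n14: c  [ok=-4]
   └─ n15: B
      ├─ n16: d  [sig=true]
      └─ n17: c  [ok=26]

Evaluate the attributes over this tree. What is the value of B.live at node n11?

1. n1.val = 2  [2]
2. n1.lim = "mn"  ["mn"]
3. n3.ok = 5  [terminal]
4. n4.ok = -2  [terminal]
5. n5.acc = "pk"  [terminal]
6. n2.idx = 6  [c₀.ok + 1]
7. n2.ok = 25  [c₁.ok * -1 + 23]
8. n2.off = 0  [len(e.acc) - 2]
9. n2.cnt = 24  [c₁.ok + 26]
10. n6.val = -6  [len(B₀.lim) - 8]
11. n6.lim = "qy"  ["qy"]
12. n7.sig = 29  [terminal]
13. n8.hot = 4  [terminal]
14. n6.live = 15  [B.val * 3 + 33]
15. n6.env = "kw"  ["kw"]
16. n1.live = 18  [S.ok - 7]
17. n1.env = "zkw"  ["z" ++ B₁.env]
18. n9.acc = 17  [terminal]
19. n10.acc = 28  [len(B.env) + 25]
20. n11.val = -7  [D.acc - 35]
21. n11.lim = "nr"  ["nr"]
22. n12.sig = 12  [terminal]
23. n13.acc = "pv"  [terminal]
24. n14.ok = -4  [terminal]
25. n11.live = -3  [B.val * 3 + 18]
26. n11.env = "nrpv"  [B.lim ++ e.acc]
27. n15.val = -8  [-8]
28. n15.lim = "ynrpv"  ["y" ++ B₀.env]
29. n16.sig = true  [terminal]
30. n17.ok = 26  [terminal]
31. n15.live = 19  [B.val + 27]
32. n15.env = "uz"  ["uz"]
33. n10.tag = "nrpvw"  [B₀.env ++ "w"]
34. n10.cnt = "yw"  ["yw"]
35. n0.idx = 13  [len(B.env) + 10]
36. n0.ok = 16  [len(D.tag) + 11]
37. n0.off = -9  [-9]
38. n0.cnt = 14  [b.acc - 3]

-3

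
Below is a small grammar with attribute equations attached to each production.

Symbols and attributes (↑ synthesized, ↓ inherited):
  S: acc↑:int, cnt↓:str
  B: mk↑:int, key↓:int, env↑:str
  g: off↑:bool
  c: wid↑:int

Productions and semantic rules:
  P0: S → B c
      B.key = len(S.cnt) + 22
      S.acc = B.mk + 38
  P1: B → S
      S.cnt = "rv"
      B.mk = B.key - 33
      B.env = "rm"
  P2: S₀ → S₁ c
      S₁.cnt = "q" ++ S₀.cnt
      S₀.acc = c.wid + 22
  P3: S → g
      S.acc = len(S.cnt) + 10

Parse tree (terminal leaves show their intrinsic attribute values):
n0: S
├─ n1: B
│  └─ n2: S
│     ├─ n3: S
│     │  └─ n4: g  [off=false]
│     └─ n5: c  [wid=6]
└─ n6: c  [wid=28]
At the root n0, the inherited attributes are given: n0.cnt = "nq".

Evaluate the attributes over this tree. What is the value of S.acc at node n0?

1. n0.cnt = "nq"  [given at root]
2. n1.key = 24  [len(S.cnt) + 22]
3. n2.cnt = "rv"  ["rv"]
4. n3.cnt = "qrv"  ["q" ++ S₀.cnt]
5. n4.off = false  [terminal]
6. n3.acc = 13  [len(S.cnt) + 10]
7. n5.wid = 6  [terminal]
8. n2.acc = 28  [c.wid + 22]
9. n1.mk = -9  [B.key - 33]
10. n1.env = "rm"  ["rm"]
11. n6.wid = 28  [terminal]
12. n0.acc = 29  [B.mk + 38]

29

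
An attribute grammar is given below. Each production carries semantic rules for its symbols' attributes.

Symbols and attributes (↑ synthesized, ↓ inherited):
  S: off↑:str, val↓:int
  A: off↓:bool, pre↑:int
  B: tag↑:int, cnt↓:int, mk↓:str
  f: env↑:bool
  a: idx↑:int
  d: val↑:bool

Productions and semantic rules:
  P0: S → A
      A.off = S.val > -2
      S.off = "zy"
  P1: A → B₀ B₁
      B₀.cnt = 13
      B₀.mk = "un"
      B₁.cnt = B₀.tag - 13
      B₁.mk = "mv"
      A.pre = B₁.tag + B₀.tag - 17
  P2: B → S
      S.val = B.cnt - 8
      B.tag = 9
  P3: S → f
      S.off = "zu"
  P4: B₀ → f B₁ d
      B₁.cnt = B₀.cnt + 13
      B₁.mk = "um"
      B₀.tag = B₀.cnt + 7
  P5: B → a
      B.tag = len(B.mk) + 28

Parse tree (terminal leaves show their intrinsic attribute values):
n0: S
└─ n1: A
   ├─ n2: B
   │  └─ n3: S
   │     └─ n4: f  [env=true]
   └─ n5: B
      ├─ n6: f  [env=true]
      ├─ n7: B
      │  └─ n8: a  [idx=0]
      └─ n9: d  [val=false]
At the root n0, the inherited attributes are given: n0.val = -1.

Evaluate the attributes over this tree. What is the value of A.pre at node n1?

-5

1. n0.val = -1  [given at root]
2. n1.off = true  [S.val > -2]
3. n2.cnt = 13  [13]
4. n2.mk = "un"  ["un"]
5. n3.val = 5  [B.cnt - 8]
6. n4.env = true  [terminal]
7. n3.off = "zu"  ["zu"]
8. n2.tag = 9  [9]
9. n5.cnt = -4  [B₀.tag - 13]
10. n5.mk = "mv"  ["mv"]
11. n6.env = true  [terminal]
12. n7.cnt = 9  [B₀.cnt + 13]
13. n7.mk = "um"  ["um"]
14. n8.idx = 0  [terminal]
15. n7.tag = 30  [len(B.mk) + 28]
16. n9.val = false  [terminal]
17. n5.tag = 3  [B₀.cnt + 7]
18. n1.pre = -5  [B₁.tag + B₀.tag - 17]
19. n0.off = "zy"  ["zy"]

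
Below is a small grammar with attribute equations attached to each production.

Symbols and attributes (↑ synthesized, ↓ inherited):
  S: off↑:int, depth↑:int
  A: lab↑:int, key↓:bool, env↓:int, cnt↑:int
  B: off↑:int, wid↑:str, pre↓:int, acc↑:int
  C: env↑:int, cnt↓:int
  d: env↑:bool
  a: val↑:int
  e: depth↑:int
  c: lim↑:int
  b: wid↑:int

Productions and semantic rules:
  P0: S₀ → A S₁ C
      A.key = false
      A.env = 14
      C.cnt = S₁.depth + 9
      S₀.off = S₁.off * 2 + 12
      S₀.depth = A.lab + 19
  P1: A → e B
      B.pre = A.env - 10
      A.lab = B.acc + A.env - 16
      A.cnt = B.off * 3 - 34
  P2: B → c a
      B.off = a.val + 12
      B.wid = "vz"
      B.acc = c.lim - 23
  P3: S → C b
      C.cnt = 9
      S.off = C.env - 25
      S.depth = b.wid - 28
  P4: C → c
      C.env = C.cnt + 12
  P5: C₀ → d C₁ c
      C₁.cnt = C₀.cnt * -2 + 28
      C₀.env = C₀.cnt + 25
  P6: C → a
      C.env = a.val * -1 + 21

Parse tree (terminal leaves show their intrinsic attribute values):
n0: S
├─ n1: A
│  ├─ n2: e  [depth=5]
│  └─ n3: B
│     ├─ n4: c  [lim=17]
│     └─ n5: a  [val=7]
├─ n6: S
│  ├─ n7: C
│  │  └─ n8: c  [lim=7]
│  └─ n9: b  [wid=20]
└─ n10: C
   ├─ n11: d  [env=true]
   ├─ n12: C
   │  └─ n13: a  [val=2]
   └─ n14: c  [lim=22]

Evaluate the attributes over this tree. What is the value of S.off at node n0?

1. n1.key = false  [false]
2. n1.env = 14  [14]
3. n2.depth = 5  [terminal]
4. n3.pre = 4  [A.env - 10]
5. n4.lim = 17  [terminal]
6. n5.val = 7  [terminal]
7. n3.off = 19  [a.val + 12]
8. n3.wid = "vz"  ["vz"]
9. n3.acc = -6  [c.lim - 23]
10. n1.lab = -8  [B.acc + A.env - 16]
11. n1.cnt = 23  [B.off * 3 - 34]
12. n7.cnt = 9  [9]
13. n8.lim = 7  [terminal]
14. n7.env = 21  [C.cnt + 12]
15. n9.wid = 20  [terminal]
16. n6.off = -4  [C.env - 25]
17. n6.depth = -8  [b.wid - 28]
18. n10.cnt = 1  [S₁.depth + 9]
19. n11.env = true  [terminal]
20. n12.cnt = 26  [C₀.cnt * -2 + 28]
21. n13.val = 2  [terminal]
22. n12.env = 19  [a.val * -1 + 21]
23. n14.lim = 22  [terminal]
24. n10.env = 26  [C₀.cnt + 25]
25. n0.off = 4  [S₁.off * 2 + 12]
26. n0.depth = 11  [A.lab + 19]

4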